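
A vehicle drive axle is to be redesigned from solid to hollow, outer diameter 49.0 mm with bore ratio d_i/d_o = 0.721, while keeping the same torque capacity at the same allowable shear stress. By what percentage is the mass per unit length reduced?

Equal τ_max and T ⇒ the solid shaft needs d_s³ = d_o³(1−k⁴), so d_s = 49.0·(1−0.721⁴)^(1/3) = 44.12 mm.
Area ratio A_h/A_s = d_o²(1−k²)/d_s² = (1−k²)/(1−k⁴)^(2/3) = 0.5924.
Mass saving = 1 − 0.5924 = 40.8 %.

40.8 %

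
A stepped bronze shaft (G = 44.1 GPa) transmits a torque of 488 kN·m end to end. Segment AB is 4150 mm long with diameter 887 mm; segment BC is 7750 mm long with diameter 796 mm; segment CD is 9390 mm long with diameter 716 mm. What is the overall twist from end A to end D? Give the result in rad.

0.00696 rad

J_AB = π(0.887)⁴/32 = 0.0608 m⁴; J_BC = π(0.796)⁴/32 = 0.0394 m⁴; J_CD = π(0.716)⁴/32 = 0.0258 m⁴.
θ = (T/G)·Σ L_i/J_i = (488000/44.1×10⁹)·(4.15/0.0608 + 7.75/0.0394 + 9.39/0.0258) = 6.959×10^-3 rad.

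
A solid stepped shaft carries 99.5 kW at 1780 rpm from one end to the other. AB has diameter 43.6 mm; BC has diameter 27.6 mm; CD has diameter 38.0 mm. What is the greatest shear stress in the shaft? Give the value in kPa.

129000 kPa

ω = 2π·1780/60 = 186.4 rad/s, so T = P/ω = 99.5×10³ / 186.4 = 533.8 N·m.
Under the same torque, τ_max = 16T/(πd³) is largest where d is smallest — segment BC (d = 27.6 mm).
τ_max = 16·533.8/(π·(0.0276)³) = 1.293×10^8 Pa.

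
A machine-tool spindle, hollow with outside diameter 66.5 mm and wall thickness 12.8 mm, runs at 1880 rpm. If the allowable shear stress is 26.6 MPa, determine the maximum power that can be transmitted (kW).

259 kW

J = π(d_o⁴ − d_i⁴)/32 = π(0.0665⁴ − 0.0409⁴)/32 = 1.645×10^-6 m⁴.
T_max = τ_allow·J/r = 2.66×10^7 × 1.645×10^-6 / 0.0333 = 1316 N·m.
ω = 2π·1880/60 = 196.9 rad/s, so P_max = T_max·ω = 2.591×10^5 W.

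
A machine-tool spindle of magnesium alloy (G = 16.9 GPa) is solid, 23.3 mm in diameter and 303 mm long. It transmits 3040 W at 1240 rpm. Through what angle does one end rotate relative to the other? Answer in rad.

0.0145 rad

ω = 2π·1240/60 = 129.9 rad/s, so T = P/ω = 3040 / 129.9 = 23.41 N·m.
J = πd⁴/32 = π(0.0233)⁴/32 = 2.894×10^-8 m⁴.
θ = T·L/(G·J) = 23.41 × 0.303 / (16.9×10⁹ × 2.894×10^-8) = 0.01451 rad.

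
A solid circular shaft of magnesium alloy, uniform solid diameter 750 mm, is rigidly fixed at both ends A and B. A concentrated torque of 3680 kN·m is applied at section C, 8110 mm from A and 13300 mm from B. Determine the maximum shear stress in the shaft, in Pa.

2.76e7 Pa

With uniform GJ and both ends fixed, compatibility θ_AC = θ_CB gives T_A·a = T_B·b, together with T_A + T_B = T₀.
T_A = T₀·b/(a+b) = 3.680e6·13300/21410 = 2.286e6 N·m; T_B = 1.394e6 N·m.
τ in each portion: τ_AC = 2.76×10^7 Pa, τ_CB = 1.68×10^7 Pa; maximum is in AC.
τ_max = T_AC·r/J = 2.286e6·0.375/0.0311 = 2.760×10^7 Pa.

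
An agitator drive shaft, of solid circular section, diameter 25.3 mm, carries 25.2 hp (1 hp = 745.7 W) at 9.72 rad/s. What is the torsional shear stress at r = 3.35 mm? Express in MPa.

ω = 9.72 rad/s, so T = P/ω = 25.2×745.7 / 9.720 = 1933 N·m.
J = πd⁴/32 = π(0.0253)⁴/32 = 4.022×10^-8 m⁴.
Shear stress varies linearly with radius: τ = T·r/J = 1933 × 0.00335 / 4.022×10^-8 = 1.610×10^8 Pa.

161 MPa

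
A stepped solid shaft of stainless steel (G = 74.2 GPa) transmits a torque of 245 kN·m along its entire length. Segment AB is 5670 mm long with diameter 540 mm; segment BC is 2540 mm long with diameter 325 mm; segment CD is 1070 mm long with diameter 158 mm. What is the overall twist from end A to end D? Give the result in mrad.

J_AB = π(0.540)⁴/32 = 8.35×10^-3 m⁴; J_BC = π(0.325)⁴/32 = 1.10×10^-3 m⁴; J_CD = π(0.158)⁴/32 = 6.12×10^-5 m⁴.
θ = (T/G)·Σ L_i/J_i = (245000/74.2×10⁹)·(5.67/8.35×10^-3 + 2.54/1.10×10^-3 + 1.07/6.12×10^-5) = 0.06765 rad.

67.6 mrad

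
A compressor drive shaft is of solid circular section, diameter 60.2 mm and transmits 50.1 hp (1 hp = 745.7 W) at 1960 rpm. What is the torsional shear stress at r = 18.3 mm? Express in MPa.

ω = 2π·1960/60 = 205.3 rad/s, so T = P/ω = 50.1×745.7 / 205.3 = 182.0 N·m.
J = πd⁴/32 = π(0.0602)⁴/32 = 1.289×10^-6 m⁴.
Shear stress varies linearly with radius: τ = T·r/J = 182.0 × 0.0183 / 1.289×10^-6 = 2.583×10^6 Pa.

2.58 MPa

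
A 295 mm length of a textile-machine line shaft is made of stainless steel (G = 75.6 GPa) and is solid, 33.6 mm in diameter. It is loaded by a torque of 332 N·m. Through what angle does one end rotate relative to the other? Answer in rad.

0.0104 rad

J = πd⁴/32 = π(0.0336)⁴/32 = 1.251×10^-7 m⁴.
θ = T·L/(G·J) = 332.0 × 0.295 / (75.6×10⁹ × 1.251×10^-7) = 0.01035 rad.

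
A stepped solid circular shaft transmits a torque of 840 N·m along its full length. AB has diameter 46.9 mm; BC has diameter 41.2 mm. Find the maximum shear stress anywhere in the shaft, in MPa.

61.2 MPa

Under the same torque, τ_max = 16T/(πd³) is largest where d is smallest — segment BC (d = 41.2 mm).
τ_max = 16·840.0/(π·(0.0412)³) = 6.117×10^7 Pa.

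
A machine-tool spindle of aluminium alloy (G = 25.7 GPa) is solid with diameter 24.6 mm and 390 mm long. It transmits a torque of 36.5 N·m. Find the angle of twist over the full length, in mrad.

15.4 mrad

J = πd⁴/32 = π(0.0246)⁴/32 = 3.595×10^-8 m⁴.
θ = T·L/(G·J) = 36.50 × 0.390 / (25.7×10⁹ × 3.595×10^-8) = 0.01541 rad.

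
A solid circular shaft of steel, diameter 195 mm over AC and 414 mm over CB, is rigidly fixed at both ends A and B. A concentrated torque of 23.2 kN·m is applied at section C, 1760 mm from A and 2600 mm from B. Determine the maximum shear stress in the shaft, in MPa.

1.55 MPa

Compatibility: T_A·a/J_AC = T_B·b/J_CB with T_A + T_B = T₀.
J_AC = 1.42×10^-4 m⁴, J_CB = 2.88×10^-3 m⁴, so T_A = T₀·(J_AC/a)/((J_AC/a)+(J_CB/b)) = 1573 N·m, T_B = 21630 N·m.
τ in each portion: τ_AC = 1.08×10^6 Pa, τ_CB = 1.55×10^6 Pa; maximum is in CB.
τ_max = T_CB·r/J = 21630·0.207/2.88×10^-3 = 1.552×10^6 Pa.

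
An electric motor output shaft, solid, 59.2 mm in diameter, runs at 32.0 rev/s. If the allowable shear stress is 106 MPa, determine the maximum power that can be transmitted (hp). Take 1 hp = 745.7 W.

J = πd⁴/32 = π(0.0592)⁴/32 = 1.206×10^-6 m⁴.
T_max = τ_allow·J/r = 1.06×10^8 × 1.206×10^-6 / 0.0296 = 4318 N·m.
ω = 2π·32.0 = 201.1 rad/s, so P_max = T_max·ω = 8.682×10^5 W.

1160 hp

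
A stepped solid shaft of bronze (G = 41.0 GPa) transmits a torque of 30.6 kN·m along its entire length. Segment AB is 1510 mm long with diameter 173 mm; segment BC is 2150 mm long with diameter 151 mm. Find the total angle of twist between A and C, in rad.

J_AB = π(0.173)⁴/32 = 8.79×10^-5 m⁴; J_BC = π(0.151)⁴/32 = 5.10×10^-5 m⁴.
θ = (T/G)·Σ L_i/J_i = (30600/41.0×10⁹)·(1.51/8.79×10^-5 + 2.15/5.10×10^-5) = 0.04425 rad.

0.0443 rad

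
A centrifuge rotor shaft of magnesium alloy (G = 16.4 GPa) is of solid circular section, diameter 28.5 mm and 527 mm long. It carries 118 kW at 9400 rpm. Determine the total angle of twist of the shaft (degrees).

3.41°

ω = 2π·9400/60 = 984.4 rad/s, so T = P/ω = 118×10³ / 984.4 = 119.9 N·m.
J = πd⁴/32 = π(0.0285)⁴/32 = 6.477×10^-8 m⁴.
θ = T·L/(G·J) = 119.9 × 0.527 / (16.4×10⁹ × 6.477×10^-8) = 0.05947 rad.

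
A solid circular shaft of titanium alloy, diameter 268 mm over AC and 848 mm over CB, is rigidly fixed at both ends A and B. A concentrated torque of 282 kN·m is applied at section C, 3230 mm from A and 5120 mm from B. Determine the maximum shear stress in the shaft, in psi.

Compatibility: T_A·a/J_AC = T_B·b/J_CB with T_A + T_B = T₀.
J_AC = 5.06×10^-4 m⁴, J_CB = 0.0508 m⁴, so T_A = T₀·(J_AC/a)/((J_AC/a)+(J_CB/b)) = 4390 N·m, T_B = 277600 N·m.
τ in each portion: τ_AC = 1.16×10^6 Pa, τ_CB = 2.32×10^6 Pa; maximum is in CB.
τ_max = T_CB·r/J = 277600·0.424/0.0508 = 2.319×10^6 Pa.

336 psi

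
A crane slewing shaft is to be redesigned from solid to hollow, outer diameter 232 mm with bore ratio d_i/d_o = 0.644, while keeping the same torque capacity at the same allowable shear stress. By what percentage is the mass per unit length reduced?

33.6 %

Equal τ_max and T ⇒ the solid shaft needs d_s³ = d_o³(1−k⁴), so d_s = 232·(1−0.644⁴)^(1/3) = 217.9 mm.
Area ratio A_h/A_s = d_o²(1−k²)/d_s² = (1−k²)/(1−k⁴)^(2/3) = 0.6637.
Mass saving = 1 − 0.6637 = 33.6 %.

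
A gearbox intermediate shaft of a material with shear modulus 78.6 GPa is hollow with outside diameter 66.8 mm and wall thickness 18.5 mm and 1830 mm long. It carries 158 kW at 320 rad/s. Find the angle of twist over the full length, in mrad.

6.12 mrad

ω = 320 rad/s, so T = P/ω = 158×10³ / 320.0 = 493.8 N·m.
J = π(d_o⁴ − d_i⁴)/32 = π(0.0668⁴ − 0.0298⁴)/32 = 1.877×10^-6 m⁴.
θ = T·L/(G·J) = 493.8 × 1.83 / (78.6×10⁹ × 1.877×10^-6) = 6.123×10^-3 rad.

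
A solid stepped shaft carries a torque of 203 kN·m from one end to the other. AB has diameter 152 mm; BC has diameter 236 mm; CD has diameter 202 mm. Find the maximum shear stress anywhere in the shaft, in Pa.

Under the same torque, τ_max = 16T/(πd³) is largest where d is smallest — segment AB (d = 152 mm).
τ_max = 16·203000/(π·(0.152)³) = 2.944×10^8 Pa.

2.94e8 Pa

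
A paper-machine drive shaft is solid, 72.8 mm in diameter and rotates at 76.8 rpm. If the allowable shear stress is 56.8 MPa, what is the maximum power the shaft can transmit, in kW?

J = πd⁴/32 = π(0.0728)⁴/32 = 2.758×10^-6 m⁴.
T_max = τ_allow·J/r = 5.68×10^7 × 2.758×10^-6 / 0.0364 = 4303 N·m.
ω = 2π·76.8/60 = 8.042 rad/s, so P_max = T_max·ω = 3.461×10^4 W.

34.6 kW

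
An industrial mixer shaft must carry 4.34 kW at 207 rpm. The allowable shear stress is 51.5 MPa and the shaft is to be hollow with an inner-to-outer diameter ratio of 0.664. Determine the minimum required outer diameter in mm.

29.1 mm

ω = 2π·207/60 = 21.68 rad/s, so T = P/ω = 4.34×10³ / 21.68 = 200.2 N·m.
For a hollow shaft with d_i/d_o = 0.664: τ_max = 16T/(π d_o³ (1−k⁴)), so d_o = [16T/(π τ_allow (1−k⁴))]^(1/3) = [16·200.2/(π·5.15×10^7·0.8056)]^(1/3) = 0.02907 m.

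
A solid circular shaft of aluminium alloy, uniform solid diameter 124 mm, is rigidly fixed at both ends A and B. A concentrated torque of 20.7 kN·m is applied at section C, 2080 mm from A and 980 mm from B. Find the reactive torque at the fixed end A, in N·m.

6630 N·m

With uniform GJ and both ends fixed, compatibility θ_AC = θ_CB gives T_A·a = T_B·b, together with T_A + T_B = T₀.
T_A = T₀·b/(a+b) = 20700·980/3060 = 6629 N·m; T_B = 14070 N·m.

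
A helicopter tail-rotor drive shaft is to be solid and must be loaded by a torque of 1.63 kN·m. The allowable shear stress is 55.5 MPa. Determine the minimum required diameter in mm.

For a solid shaft τ_max = 16T/(πd³), so d = (16T/(π τ_allow))^(1/3) = (16·1630/(π·5.55×10^7))^(1/3) = 0.05308 m.

53.1 mm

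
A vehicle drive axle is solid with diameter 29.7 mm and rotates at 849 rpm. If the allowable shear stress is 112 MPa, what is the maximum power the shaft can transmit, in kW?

51.2 kW

J = πd⁴/32 = π(0.0297)⁴/32 = 7.639×10^-8 m⁴.
T_max = τ_allow·J/r = 1.12×10^8 × 7.639×10^-8 / 0.0149 = 576.1 N·m.
ω = 2π·849/60 = 88.91 rad/s, so P_max = T_max·ω = 5.122×10^4 W.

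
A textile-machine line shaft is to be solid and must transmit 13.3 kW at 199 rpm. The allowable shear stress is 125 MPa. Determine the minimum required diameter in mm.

ω = 2π·199/60 = 20.84 rad/s, so T = P/ω = 13.3×10³ / 20.84 = 638.2 N·m.
For a solid shaft τ_max = 16T/(πd³), so d = (16T/(π τ_allow))^(1/3) = (16·638.2/(π·1.25×10^8))^(1/3) = 0.02963 m.

29.6 mm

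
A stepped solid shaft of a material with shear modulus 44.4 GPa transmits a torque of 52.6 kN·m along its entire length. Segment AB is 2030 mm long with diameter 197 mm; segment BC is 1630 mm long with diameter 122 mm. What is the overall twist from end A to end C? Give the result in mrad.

J_AB = π(0.197)⁴/32 = 1.48×10^-4 m⁴; J_BC = π(0.122)⁴/32 = 2.17×10^-5 m⁴.
θ = (T/G)·Σ L_i/J_i = (52600/44.4×10⁹)·(2.03/1.48×10^-4 + 1.63/2.17×10^-5) = 0.1051 rad.

105 mrad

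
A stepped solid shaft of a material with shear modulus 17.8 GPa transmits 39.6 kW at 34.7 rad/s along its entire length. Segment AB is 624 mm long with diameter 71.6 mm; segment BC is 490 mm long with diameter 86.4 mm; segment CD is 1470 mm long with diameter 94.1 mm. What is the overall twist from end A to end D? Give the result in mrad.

33.5 mrad

ω = 34.7 rad/s, so T = P/ω = 39.6×10³ / 34.70 = 1141 N·m.
J_AB = π(0.0716)⁴/32 = 2.58×10^-6 m⁴; J_BC = π(0.0864)⁴/32 = 5.47×10^-6 m⁴; J_CD = π(0.0941)⁴/32 = 7.70×10^-6 m⁴.
θ = (T/G)·Σ L_i/J_i = (1141/17.8×10⁹)·(0.624/2.58×10^-6 + 0.490/5.47×10^-6 + 1.47/7.70×10^-6) = 0.03349 rad.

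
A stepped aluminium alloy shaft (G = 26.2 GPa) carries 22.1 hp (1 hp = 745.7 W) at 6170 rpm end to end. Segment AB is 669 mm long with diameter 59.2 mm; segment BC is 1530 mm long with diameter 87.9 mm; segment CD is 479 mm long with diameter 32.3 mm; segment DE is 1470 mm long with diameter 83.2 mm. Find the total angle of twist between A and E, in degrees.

0.313°

ω = 2π·6170/60 = 646.1 rad/s, so T = P/ω = 22.1×745.7 / 646.1 = 25.51 N·m.
J_AB = π(0.0592)⁴/32 = 1.21×10^-6 m⁴; J_BC = π(0.0879)⁴/32 = 5.86×10^-6 m⁴; J_CD = π(0.0323)⁴/32 = 1.07×10^-7 m⁴; J_DE = π(0.0832)⁴/32 = 4.70×10^-6 m⁴.
θ = (T/G)·Σ L_i/J_i = (25.51/26.2×10⁹)·(0.669/1.21×10^-6 + 1.53/5.86×10^-6 + 0.479/1.07×10^-7 + 1.47/4.70×10^-6) = 5.462×10^-3 rad.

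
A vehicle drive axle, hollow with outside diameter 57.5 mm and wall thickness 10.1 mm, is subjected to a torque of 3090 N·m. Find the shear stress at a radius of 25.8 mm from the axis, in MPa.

90.3 MPa

J = π(d_o⁴ − d_i⁴)/32 = π(0.0575⁴ − 0.0373⁴)/32 = 8.831×10^-7 m⁴.
Shear stress varies linearly with radius: τ = T·r/J = 3090 × 0.0258 / 8.831×10^-7 = 9.027×10^7 Pa.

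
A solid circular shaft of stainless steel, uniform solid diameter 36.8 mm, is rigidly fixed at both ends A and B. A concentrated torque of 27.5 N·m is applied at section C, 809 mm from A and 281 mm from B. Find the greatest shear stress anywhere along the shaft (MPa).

2.09 MPa

With uniform GJ and both ends fixed, compatibility θ_AC = θ_CB gives T_A·a = T_B·b, together with T_A + T_B = T₀.
T_A = T₀·b/(a+b) = 27.50·281/1090 = 7.089 N·m; T_B = 20.41 N·m.
τ in each portion: τ_AC = 7.25×10^5 Pa, τ_CB = 2.09×10^6 Pa; maximum is in CB.
τ_max = T_CB·r/J = 20.41·0.0184/1.80×10^-7 = 2.086×10^6 Pa.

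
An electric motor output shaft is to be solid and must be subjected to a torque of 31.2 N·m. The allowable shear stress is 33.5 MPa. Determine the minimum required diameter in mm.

For a solid shaft τ_max = 16T/(πd³), so d = (16T/(π τ_allow))^(1/3) = (16·31.20/(π·3.35×10^7))^(1/3) = 0.01680 m.

16.8 mm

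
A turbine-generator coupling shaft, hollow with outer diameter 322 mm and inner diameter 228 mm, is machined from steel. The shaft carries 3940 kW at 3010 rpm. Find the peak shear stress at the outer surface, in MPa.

ω = 2π·3010/60 = 315.2 rad/s, so T = P/ω = 3940×10³ / 315.2 = 12500 N·m.
J = π(d_o⁴ − d_i⁴)/32 = π(0.322⁴ − 0.228⁴)/32 = 7.901×10^-4 m⁴.
τ_max = T·r/J = 12500 × 0.161 / 7.901×10^-4 = 2.547×10^6 Pa.

2.55 MPa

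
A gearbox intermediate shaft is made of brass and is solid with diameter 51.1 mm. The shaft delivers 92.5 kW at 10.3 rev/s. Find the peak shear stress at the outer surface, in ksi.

ω = 2π·10.3 = 64.72 rad/s, so T = P/ω = 92.5×10³ / 64.72 = 1429 N·m.
J = πd⁴/32 = π(0.0511)⁴/32 = 6.694×10^-7 m⁴.
τ_max = T·r/J = 1429 × 0.0255 / 6.694×10^-7 = 5.455×10^7 Pa.

7.91 ksi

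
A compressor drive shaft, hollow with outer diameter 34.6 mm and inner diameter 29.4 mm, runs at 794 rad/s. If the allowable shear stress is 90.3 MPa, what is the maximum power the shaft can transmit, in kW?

279 kW

J = π(d_o⁴ − d_i⁴)/32 = π(0.0346⁴ − 0.0294⁴)/32 = 6.736×10^-8 m⁴.
T_max = τ_allow·J/r = 9.03×10^7 × 6.736×10^-8 / 0.0173 = 351.6 N·m.
ω = 794 rad/s, so P_max = T_max·ω = 2.791×10^5 W.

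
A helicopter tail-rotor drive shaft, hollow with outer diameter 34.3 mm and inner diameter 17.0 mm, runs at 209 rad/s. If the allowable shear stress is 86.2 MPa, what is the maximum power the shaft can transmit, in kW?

134 kW

J = π(d_o⁴ − d_i⁴)/32 = π(0.0343⁴ − 0.0170⁴)/32 = 1.277×10^-7 m⁴.
T_max = τ_allow·J/r = 8.62×10^7 × 1.277×10^-7 / 0.0171 = 641.8 N·m.
ω = 209 rad/s, so P_max = T_max·ω = 1.341×10^5 W.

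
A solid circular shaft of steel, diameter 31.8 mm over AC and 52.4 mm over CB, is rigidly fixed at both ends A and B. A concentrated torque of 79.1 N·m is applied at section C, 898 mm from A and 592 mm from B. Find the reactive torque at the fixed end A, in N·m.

6.49 N·m

Compatibility: T_A·a/J_AC = T_B·b/J_CB with T_A + T_B = T₀.
J_AC = 1.00×10^-7 m⁴, J_CB = 7.40×10^-7 m⁴, so T_A = T₀·(J_AC/a)/((J_AC/a)+(J_CB/b)) = 6.492 N·m, T_B = 72.61 N·m.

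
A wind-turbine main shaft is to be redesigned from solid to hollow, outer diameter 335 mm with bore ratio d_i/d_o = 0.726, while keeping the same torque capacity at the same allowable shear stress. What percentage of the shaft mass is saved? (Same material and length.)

41.2 %

Equal τ_max and T ⇒ the solid shaft needs d_s³ = d_o³(1−k⁴), so d_s = 335·(1−0.726⁴)^(1/3) = 300.6 mm.
Area ratio A_h/A_s = d_o²(1−k²)/d_s² = (1−k²)/(1−k⁴)^(2/3) = 0.5875.
Mass saving = 1 − 0.5875 = 41.2 %.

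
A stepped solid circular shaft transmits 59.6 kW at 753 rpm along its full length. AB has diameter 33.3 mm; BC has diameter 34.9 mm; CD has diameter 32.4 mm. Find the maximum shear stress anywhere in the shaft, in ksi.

16.4 ksi

ω = 2π·753/60 = 78.85 rad/s, so T = P/ω = 59.6×10³ / 78.85 = 755.8 N·m.
Under the same torque, τ_max = 16T/(πd³) is largest where d is smallest — segment CD (d = 32.4 mm).
τ_max = 16·755.8/(π·(0.0324)³) = 1.132×10^8 Pa.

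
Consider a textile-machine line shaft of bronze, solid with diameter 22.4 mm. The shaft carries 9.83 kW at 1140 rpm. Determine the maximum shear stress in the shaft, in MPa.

ω = 2π·1140/60 = 119.4 rad/s, so T = P/ω = 9.83×10³ / 119.4 = 82.34 N·m.
J = πd⁴/32 = π(0.0224)⁴/32 = 2.472×10^-8 m⁴.
τ_max = T·r/J = 82.34 × 0.0112 / 2.472×10^-8 = 3.731×10^7 Pa.

37.3 MPa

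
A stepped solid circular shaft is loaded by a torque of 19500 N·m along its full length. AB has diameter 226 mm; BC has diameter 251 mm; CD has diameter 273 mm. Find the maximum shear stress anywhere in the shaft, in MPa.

Under the same torque, τ_max = 16T/(πd³) is largest where d is smallest — segment AB (d = 226 mm).
τ_max = 16·19500/(π·(0.226)³) = 8.604×10^6 Pa.

8.60 MPa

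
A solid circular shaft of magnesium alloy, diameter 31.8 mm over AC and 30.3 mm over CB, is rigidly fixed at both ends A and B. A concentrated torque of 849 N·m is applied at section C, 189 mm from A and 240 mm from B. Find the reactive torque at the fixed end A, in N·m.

Compatibility: T_A·a/J_AC = T_B·b/J_CB with T_A + T_B = T₀.
J_AC = 1.00×10^-7 m⁴, J_CB = 8.28×10^-8 m⁴, so T_A = T₀·(J_AC/a)/((J_AC/a)+(J_CB/b)) = 514.8 N·m, T_B = 334.2 N·m.

515 N·m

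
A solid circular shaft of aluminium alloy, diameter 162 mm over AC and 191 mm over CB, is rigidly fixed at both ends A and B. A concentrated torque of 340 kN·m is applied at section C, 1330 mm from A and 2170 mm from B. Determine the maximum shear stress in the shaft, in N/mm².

Compatibility: T_A·a/J_AC = T_B·b/J_CB with T_A + T_B = T₀.
J_AC = 6.76×10^-5 m⁴, J_CB = 1.31×10^-4 m⁴, so T_A = T₀·(J_AC/a)/((J_AC/a)+(J_CB/b)) = 155700 N·m, T_B = 184300 N·m.
τ in each portion: τ_AC = 1.86×10^8 Pa, τ_CB = 1.35×10^8 Pa; maximum is in AC.
τ_max = T_AC·r/J = 155700·0.0810/6.76×10^-5 = 1.865×10^8 Pa.

186 N/mm²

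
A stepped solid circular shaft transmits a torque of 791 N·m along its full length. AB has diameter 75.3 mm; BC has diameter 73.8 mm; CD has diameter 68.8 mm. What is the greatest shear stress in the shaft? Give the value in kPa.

Under the same torque, τ_max = 16T/(πd³) is largest where d is smallest — segment CD (d = 68.8 mm).
τ_max = 16·791.0/(π·(0.0688)³) = 1.237×10^7 Pa.

12400 kPa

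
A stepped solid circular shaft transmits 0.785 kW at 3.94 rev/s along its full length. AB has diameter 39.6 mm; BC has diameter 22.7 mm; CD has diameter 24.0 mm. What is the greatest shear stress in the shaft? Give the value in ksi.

ω = 2π·3.94 = 24.76 rad/s, so T = P/ω = 0.785×10³ / 24.76 = 31.71 N·m.
Under the same torque, τ_max = 16T/(πd³) is largest where d is smallest — segment BC (d = 22.7 mm).
τ_max = 16·31.71/(π·(0.0227)³) = 1.381×10^7 Pa.

2.00 ksi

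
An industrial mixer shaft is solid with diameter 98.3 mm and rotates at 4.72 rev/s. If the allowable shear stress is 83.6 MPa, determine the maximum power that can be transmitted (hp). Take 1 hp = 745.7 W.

620 hp

J = πd⁴/32 = π(0.0983)⁴/32 = 9.167×10^-6 m⁴.
T_max = τ_allow·J/r = 8.36×10^7 × 9.167×10^-6 / 0.0491 = 15590 N·m.
ω = 2π·4.72 = 29.66 rad/s, so P_max = T_max·ω = 4.624×10^5 W.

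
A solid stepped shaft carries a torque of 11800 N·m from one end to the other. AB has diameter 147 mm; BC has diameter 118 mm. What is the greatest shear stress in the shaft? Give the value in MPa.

36.6 MPa

Under the same torque, τ_max = 16T/(πd³) is largest where d is smallest — segment BC (d = 118 mm).
τ_max = 16·11800/(π·(0.118)³) = 3.658×10^7 Pa.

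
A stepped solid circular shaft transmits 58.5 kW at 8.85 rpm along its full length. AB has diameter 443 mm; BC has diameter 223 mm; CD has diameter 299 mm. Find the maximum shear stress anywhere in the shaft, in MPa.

ω = 2π·8.85/60 = 0.9268 rad/s, so T = P/ω = 58.5×10³ / 0.9268 = 63120 N·m.
Under the same torque, τ_max = 16T/(πd³) is largest where d is smallest — segment BC (d = 223 mm).
τ_max = 16·63120/(π·(0.223)³) = 2.899×10^7 Pa.

29.0 MPa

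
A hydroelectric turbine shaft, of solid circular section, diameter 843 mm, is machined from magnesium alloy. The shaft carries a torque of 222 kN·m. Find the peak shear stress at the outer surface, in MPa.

J = πd⁴/32 = π(0.843)⁴/32 = 0.04958 m⁴.
τ_max = T·r/J = 222000 × 0.421 / 0.04958 = 1.887×10^6 Pa.

1.89 MPa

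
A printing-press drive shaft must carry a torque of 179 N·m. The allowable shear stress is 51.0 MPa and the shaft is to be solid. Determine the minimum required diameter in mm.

26.1 mm

For a solid shaft τ_max = 16T/(πd³), so d = (16T/(π τ_allow))^(1/3) = (16·179.0/(π·5.10×10^7))^(1/3) = 0.02615 m.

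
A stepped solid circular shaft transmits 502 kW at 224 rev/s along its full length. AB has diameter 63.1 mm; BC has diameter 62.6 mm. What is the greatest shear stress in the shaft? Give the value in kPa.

ω = 2π·224 = 1407 rad/s, so T = P/ω = 502×10³ / 1407 = 356.7 N·m.
Under the same torque, τ_max = 16T/(πd³) is largest where d is smallest — segment BC (d = 62.6 mm).
τ_max = 16·356.7/(π·(0.0626)³) = 7.405×10^6 Pa.

7400 kPa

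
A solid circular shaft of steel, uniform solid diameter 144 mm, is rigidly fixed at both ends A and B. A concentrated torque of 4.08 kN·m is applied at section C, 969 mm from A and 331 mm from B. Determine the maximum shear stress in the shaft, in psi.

752 psi

With uniform GJ and both ends fixed, compatibility θ_AC = θ_CB gives T_A·a = T_B·b, together with T_A + T_B = T₀.
T_A = T₀·b/(a+b) = 4080·331/1300 = 1039 N·m; T_B = 3041 N·m.
τ in each portion: τ_AC = 1.77×10^6 Pa, τ_CB = 5.19×10^6 Pa; maximum is in CB.
τ_max = T_CB·r/J = 3041·0.0720/4.22×10^-5 = 5.187×10^6 Pa.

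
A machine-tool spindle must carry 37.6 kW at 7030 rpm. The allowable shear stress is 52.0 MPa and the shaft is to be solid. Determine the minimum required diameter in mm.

ω = 2π·7030/60 = 736.2 rad/s, so T = P/ω = 37.6×10³ / 736.2 = 51.07 N·m.
For a solid shaft τ_max = 16T/(πd³), so d = (16T/(π τ_allow))^(1/3) = (16·51.07/(π·5.20×10^7))^(1/3) = 0.01710 m.

17.1 mm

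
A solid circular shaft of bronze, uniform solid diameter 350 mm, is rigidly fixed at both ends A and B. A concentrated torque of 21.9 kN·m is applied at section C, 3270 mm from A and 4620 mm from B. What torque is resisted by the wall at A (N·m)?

With uniform GJ and both ends fixed, compatibility θ_AC = θ_CB gives T_A·a = T_B·b, together with T_A + T_B = T₀.
T_A = T₀·b/(a+b) = 21900·4620/7890 = 12820 N·m; T_B = 9076 N·m.

12800 N·m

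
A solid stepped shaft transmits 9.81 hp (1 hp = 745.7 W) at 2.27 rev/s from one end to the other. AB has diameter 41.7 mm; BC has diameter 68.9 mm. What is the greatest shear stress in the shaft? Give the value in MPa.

36.0 MPa

ω = 2π·2.27 = 14.26 rad/s, so T = P/ω = 9.81×745.7 / 14.26 = 512.9 N·m.
Under the same torque, τ_max = 16T/(πd³) is largest where d is smallest — segment AB (d = 41.7 mm).
τ_max = 16·512.9/(π·(0.0417)³) = 3.602×10^7 Pa.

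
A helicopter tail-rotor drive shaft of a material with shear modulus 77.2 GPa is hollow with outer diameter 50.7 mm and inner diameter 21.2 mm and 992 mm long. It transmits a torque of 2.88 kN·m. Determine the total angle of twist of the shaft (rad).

J = π(d_o⁴ − d_i⁴)/32 = π(0.0507⁴ − 0.0212⁴)/32 = 6.289×10^-7 m⁴.
θ = T·L/(G·J) = 2880 × 0.992 / (77.2×10⁹ × 6.289×10^-7) = 0.05885 rad.

0.0588 rad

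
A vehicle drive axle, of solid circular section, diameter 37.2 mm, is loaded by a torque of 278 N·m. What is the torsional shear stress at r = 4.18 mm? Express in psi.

896 psi

J = πd⁴/32 = π(0.0372)⁴/32 = 1.880×10^-7 m⁴.
Shear stress varies linearly with radius: τ = T·r/J = 278.0 × 0.00418 / 1.880×10^-7 = 6.181×10^6 Pa.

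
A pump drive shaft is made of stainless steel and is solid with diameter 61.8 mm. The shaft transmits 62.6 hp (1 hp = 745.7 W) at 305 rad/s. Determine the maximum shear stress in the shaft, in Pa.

3.30e6 Pa

ω = 305 rad/s, so T = P/ω = 62.6×745.7 / 305.0 = 153.1 N·m.
J = πd⁴/32 = π(0.0618)⁴/32 = 1.432×10^-6 m⁴.
τ_max = T·r/J = 153.1 × 0.0309 / 1.432×10^-6 = 3.303×10^6 Pa.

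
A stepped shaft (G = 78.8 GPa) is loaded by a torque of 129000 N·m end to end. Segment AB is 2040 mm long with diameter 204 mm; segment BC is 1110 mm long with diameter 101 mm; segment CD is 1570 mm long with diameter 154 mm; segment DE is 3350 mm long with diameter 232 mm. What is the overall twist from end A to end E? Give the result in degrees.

J_AB = π(0.204)⁴/32 = 1.70×10^-4 m⁴; J_BC = π(0.101)⁴/32 = 1.02×10^-5 m⁴; J_CD = π(0.154)⁴/32 = 5.52×10^-5 m⁴; J_DE = π(0.232)⁴/32 = 2.84×10^-4 m⁴.
θ = (T/G)·Σ L_i/J_i = (129000/78.8×10⁹)·(2.04/1.70×10^-4 + 1.11/1.02×10^-5 + 1.57/5.52×10^-5 + 3.35/2.84×10^-4) = 0.2633 rad.

15.1°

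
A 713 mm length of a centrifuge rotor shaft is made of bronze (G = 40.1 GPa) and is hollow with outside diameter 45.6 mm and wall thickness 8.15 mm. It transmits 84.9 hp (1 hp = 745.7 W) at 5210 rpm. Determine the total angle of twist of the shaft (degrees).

0.336°

ω = 2π·5210/60 = 545.6 rad/s, so T = P/ω = 84.9×745.7 / 545.6 = 116.0 N·m.
J = π(d_o⁴ − d_i⁴)/32 = π(0.0456⁴ − 0.0293⁴)/32 = 3.521×10^-7 m⁴.
θ = T·L/(G·J) = 116.0 × 0.713 / (40.1×10⁹ × 3.521×10^-7) = 5.859×10^-3 rad.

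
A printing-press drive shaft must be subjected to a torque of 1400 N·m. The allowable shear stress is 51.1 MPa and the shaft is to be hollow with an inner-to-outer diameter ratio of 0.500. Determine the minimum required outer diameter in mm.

53.0 mm

For a hollow shaft with d_i/d_o = 0.500: τ_max = 16T/(π d_o³ (1−k⁴)), so d_o = [16T/(π τ_allow (1−k⁴))]^(1/3) = [16·1400/(π·5.11×10^7·0.9375)]^(1/3) = 0.05300 m.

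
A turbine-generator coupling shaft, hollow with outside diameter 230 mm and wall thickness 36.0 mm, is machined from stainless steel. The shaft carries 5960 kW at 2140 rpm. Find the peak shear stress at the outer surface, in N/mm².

ω = 2π·2140/60 = 224.1 rad/s, so T = P/ω = 5960×10³ / 224.1 = 26600 N·m.
J = π(d_o⁴ − d_i⁴)/32 = π(0.230⁴ − 0.158⁴)/32 = 2.136×10^-4 m⁴.
τ_max = T·r/J = 26600 × 0.115 / 2.136×10^-4 = 1.432×10^7 Pa.

14.3 N/mm²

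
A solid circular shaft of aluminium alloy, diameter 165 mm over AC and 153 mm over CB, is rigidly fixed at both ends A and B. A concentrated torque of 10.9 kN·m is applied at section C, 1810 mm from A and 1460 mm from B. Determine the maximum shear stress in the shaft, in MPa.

7.41 MPa

Compatibility: T_A·a/J_AC = T_B·b/J_CB with T_A + T_B = T₀.
J_AC = 7.28×10^-5 m⁴, J_CB = 5.38×10^-5 m⁴, so T_A = T₀·(J_AC/a)/((J_AC/a)+(J_CB/b)) = 5687 N·m, T_B = 5213 N·m.
τ in each portion: τ_AC = 6.45×10^6 Pa, τ_CB = 7.41×10^6 Pa; maximum is in CB.
τ_max = T_CB·r/J = 5213·0.0765/5.38×10^-5 = 7.412×10^6 Pa.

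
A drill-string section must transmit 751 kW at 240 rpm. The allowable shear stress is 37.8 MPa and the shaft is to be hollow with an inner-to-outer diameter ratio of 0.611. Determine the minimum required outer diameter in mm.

ω = 2π·240/60 = 25.13 rad/s, so T = P/ω = 751×10³ / 25.13 = 29880 N·m.
For a hollow shaft with d_i/d_o = 0.611: τ_max = 16T/(π d_o³ (1−k⁴)), so d_o = [16T/(π τ_allow (1−k⁴))]^(1/3) = [16·29880/(π·3.78×10^7·0.8606)]^(1/3) = 0.1672 m.

167 mm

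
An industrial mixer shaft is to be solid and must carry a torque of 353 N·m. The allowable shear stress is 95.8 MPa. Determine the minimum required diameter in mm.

26.6 mm

For a solid shaft τ_max = 16T/(πd³), so d = (16T/(π τ_allow))^(1/3) = (16·353.0/(π·9.58×10^7))^(1/3) = 0.02657 m.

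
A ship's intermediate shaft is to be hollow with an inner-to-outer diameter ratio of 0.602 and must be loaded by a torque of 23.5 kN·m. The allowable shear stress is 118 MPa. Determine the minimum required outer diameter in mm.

For a hollow shaft with d_i/d_o = 0.602: τ_max = 16T/(π d_o³ (1−k⁴)), so d_o = [16T/(π τ_allow (1−k⁴))]^(1/3) = [16·23500/(π·1.18×10^8·0.8687)]^(1/3) = 0.1053 m.

105 mm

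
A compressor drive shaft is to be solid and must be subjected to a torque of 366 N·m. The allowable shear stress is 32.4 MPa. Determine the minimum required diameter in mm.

For a solid shaft τ_max = 16T/(πd³), so d = (16T/(π τ_allow))^(1/3) = (16·366.0/(π·3.24×10^7))^(1/3) = 0.03860 m.

38.6 mm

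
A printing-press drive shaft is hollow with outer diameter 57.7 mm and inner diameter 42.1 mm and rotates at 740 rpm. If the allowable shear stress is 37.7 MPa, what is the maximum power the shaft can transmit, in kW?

79.0 kW

J = π(d_o⁴ − d_i⁴)/32 = π(0.0577⁴ − 0.0421⁴)/32 = 7.798×10^-7 m⁴.
T_max = τ_allow·J/r = 3.77×10^7 × 7.798×10^-7 / 0.0289 = 1019 N·m.
ω = 2π·740/60 = 77.49 rad/s, so P_max = T_max·ω = 7.896×10^4 W.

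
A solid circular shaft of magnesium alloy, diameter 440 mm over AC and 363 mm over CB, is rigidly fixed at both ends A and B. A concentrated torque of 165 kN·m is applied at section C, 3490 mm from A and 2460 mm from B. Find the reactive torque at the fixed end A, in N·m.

99600 N·m

Compatibility: T_A·a/J_AC = T_B·b/J_CB with T_A + T_B = T₀.
J_AC = 3.68×10^-3 m⁴, J_CB = 1.70×10^-3 m⁴, so T_A = T₀·(J_AC/a)/((J_AC/a)+(J_CB/b)) = 99560 N·m, T_B = 65440 N·m.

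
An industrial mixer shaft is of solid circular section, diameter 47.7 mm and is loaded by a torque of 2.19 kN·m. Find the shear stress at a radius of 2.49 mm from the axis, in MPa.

J = πd⁴/32 = π(0.0477)⁴/32 = 5.082×10^-7 m⁴.
Shear stress varies linearly with radius: τ = T·r/J = 2190 × 0.00249 / 5.082×10^-7 = 1.073×10^7 Pa.

10.7 MPa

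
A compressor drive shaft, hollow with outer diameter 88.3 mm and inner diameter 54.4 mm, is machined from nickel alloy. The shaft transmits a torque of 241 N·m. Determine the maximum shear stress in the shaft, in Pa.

J = π(d_o⁴ − d_i⁴)/32 = π(0.0883⁴ − 0.0544⁴)/32 = 5.108×10^-6 m⁴.
τ_max = T·r/J = 241.0 × 0.0442 / 5.108×10^-6 = 2.083×10^6 Pa.

2.08e6 Pa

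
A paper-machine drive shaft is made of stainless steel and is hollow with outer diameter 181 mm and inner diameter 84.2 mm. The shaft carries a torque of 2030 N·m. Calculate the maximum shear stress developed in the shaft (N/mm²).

1.83 N/mm²

J = π(d_o⁴ − d_i⁴)/32 = π(0.181⁴ − 0.0842⁴)/32 = 1.004×10^-4 m⁴.
τ_max = T·r/J = 2030 × 0.0905 / 1.004×10^-4 = 1.829×10^6 Pa.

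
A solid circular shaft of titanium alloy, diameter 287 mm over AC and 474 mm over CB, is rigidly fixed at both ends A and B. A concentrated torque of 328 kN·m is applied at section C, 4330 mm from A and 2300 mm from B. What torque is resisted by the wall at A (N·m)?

Compatibility: T_A·a/J_AC = T_B·b/J_CB with T_A + T_B = T₀.
J_AC = 6.66×10^-4 m⁴, J_CB = 4.96×10^-3 m⁴, so T_A = T₀·(J_AC/a)/((J_AC/a)+(J_CB/b)) = 21860 N·m, T_B = 306100 N·m.

21900 N·m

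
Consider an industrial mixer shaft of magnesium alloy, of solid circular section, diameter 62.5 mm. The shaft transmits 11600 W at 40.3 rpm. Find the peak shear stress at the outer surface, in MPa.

ω = 2π·40.3/60 = 4.220 rad/s, so T = P/ω = 11600 / 4.220 = 2749 N·m.
J = πd⁴/32 = π(0.0625)⁴/32 = 1.498×10^-6 m⁴.
τ_max = T·r/J = 2749 × 0.0312 / 1.498×10^-6 = 5.734×10^7 Pa.

57.3 MPa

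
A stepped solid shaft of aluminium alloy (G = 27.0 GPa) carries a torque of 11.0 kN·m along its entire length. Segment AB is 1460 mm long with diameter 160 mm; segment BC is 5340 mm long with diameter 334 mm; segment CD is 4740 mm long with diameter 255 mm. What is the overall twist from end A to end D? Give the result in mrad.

15.7 mrad

J_AB = π(0.160)⁴/32 = 6.43×10^-5 m⁴; J_BC = π(0.334)⁴/32 = 1.22×10^-3 m⁴; J_CD = π(0.255)⁴/32 = 4.15×10^-4 m⁴.
θ = (T/G)·Σ L_i/J_i = (11000/27.0×10⁹)·(1.46/6.43×10^-5 + 5.34/1.22×10^-3 + 4.74/4.15×10^-4) = 0.01568 rad.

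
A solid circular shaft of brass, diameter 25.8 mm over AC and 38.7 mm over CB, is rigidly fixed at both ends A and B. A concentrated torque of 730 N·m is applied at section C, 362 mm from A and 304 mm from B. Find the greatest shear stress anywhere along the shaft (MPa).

55.0 MPa

Compatibility: T_A·a/J_AC = T_B·b/J_CB with T_A + T_B = T₀.
J_AC = 4.35×10^-8 m⁴, J_CB = 2.20×10^-7 m⁴, so T_A = T₀·(J_AC/a)/((J_AC/a)+(J_CB/b)) = 103.9 N·m, T_B = 626.1 N·m.
τ in each portion: τ_AC = 3.08×10^7 Pa, τ_CB = 5.50×10^7 Pa; maximum is in CB.
τ_max = T_CB·r/J = 626.1·0.0194/2.20×10^-7 = 5.502×10^7 Pa.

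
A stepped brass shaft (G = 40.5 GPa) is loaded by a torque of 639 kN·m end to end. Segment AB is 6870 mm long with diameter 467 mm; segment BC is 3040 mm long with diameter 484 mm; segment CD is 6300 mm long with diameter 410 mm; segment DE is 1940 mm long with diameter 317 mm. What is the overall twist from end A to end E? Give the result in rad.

0.0988 rad

J_AB = π(0.467)⁴/32 = 4.67×10^-3 m⁴; J_BC = π(0.484)⁴/32 = 5.39×10^-3 m⁴; J_CD = π(0.410)⁴/32 = 2.77×10^-3 m⁴; J_DE = π(0.317)⁴/32 = 9.91×10^-4 m⁴.
θ = (T/G)·Σ L_i/J_i = (639000/40.5×10⁹)·(6.87/4.67×10^-3 + 3.04/5.39×10^-3 + 6.30/2.77×10^-3 + 1.94/9.91×10^-4) = 0.09882 rad.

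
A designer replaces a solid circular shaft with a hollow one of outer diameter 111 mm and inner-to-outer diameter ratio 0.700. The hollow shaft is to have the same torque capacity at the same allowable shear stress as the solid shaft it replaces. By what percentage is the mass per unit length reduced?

Equal τ_max and T ⇒ the solid shaft needs d_s³ = d_o³(1−k⁴), so d_s = 111·(1−0.700⁴)^(1/3) = 101.3 mm.
Area ratio A_h/A_s = d_o²(1−k²)/d_s² = (1−k²)/(1−k⁴)^(2/3) = 0.6124.
Mass saving = 1 − 0.6124 = 38.8 %.

38.8 %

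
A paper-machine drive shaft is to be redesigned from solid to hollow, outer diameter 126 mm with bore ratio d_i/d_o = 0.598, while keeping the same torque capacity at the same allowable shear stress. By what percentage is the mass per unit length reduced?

29.6 %

Equal τ_max and T ⇒ the solid shaft needs d_s³ = d_o³(1−k⁴), so d_s = 126·(1−0.598⁴)^(1/3) = 120.4 mm.
Area ratio A_h/A_s = d_o²(1−k²)/d_s² = (1−k²)/(1−k⁴)^(2/3) = 0.7038.
Mass saving = 1 − 0.7038 = 29.6 %.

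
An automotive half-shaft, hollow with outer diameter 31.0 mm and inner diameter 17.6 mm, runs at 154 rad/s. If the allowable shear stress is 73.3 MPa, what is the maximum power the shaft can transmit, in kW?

J = π(d_o⁴ − d_i⁴)/32 = π(0.0310⁴ − 0.0176⁴)/32 = 8.125×10^-8 m⁴.
T_max = τ_allow·J/r = 7.33×10^7 × 8.125×10^-8 / 0.0155 = 384.2 N·m.
ω = 154 rad/s, so P_max = T_max·ω = 5.917×10^4 W.

59.2 kW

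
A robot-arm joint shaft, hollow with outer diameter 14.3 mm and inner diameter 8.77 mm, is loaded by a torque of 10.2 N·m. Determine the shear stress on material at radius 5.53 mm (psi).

J = π(d_o⁴ − d_i⁴)/32 = π(0.0143⁴ − 0.00877⁴)/32 = 3.525×10^-9 m⁴.
Shear stress varies linearly with radius: τ = T·r/J = 10.20 × 0.00553 / 3.525×10^-9 = 1.600×10^7 Pa.

2320 psi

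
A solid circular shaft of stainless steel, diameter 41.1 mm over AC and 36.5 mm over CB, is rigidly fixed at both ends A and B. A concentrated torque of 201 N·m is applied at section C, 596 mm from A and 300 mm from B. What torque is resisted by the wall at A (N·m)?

Compatibility: T_A·a/J_AC = T_B·b/J_CB with T_A + T_B = T₀.
J_AC = 2.80×10^-7 m⁴, J_CB = 1.74×10^-7 m⁴, so T_A = T₀·(J_AC/a)/((J_AC/a)+(J_CB/b)) = 89.90 N·m, T_B = 111.1 N·m.

89.9 N·m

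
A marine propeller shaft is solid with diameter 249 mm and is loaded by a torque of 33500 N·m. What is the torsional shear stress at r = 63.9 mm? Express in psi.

823 psi

J = πd⁴/32 = π(0.249)⁴/32 = 3.774×10^-4 m⁴.
Shear stress varies linearly with radius: τ = T·r/J = 33500 × 0.0639 / 3.774×10^-4 = 5.672×10^6 Pa.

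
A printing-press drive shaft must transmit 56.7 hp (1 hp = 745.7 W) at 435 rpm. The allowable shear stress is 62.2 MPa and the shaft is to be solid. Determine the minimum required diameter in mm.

42.4 mm

ω = 2π·435/60 = 45.55 rad/s, so T = P/ω = 56.7×745.7 / 45.55 = 928.2 N·m.
For a solid shaft τ_max = 16T/(πd³), so d = (16T/(π τ_allow))^(1/3) = (16·928.2/(π·6.22×10^7))^(1/3) = 0.04236 m.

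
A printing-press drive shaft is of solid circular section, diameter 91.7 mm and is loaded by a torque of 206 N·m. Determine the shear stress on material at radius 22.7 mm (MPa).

0.674 MPa

J = πd⁴/32 = π(0.0917)⁴/32 = 6.942×10^-6 m⁴.
Shear stress varies linearly with radius: τ = T·r/J = 206.0 × 0.0227 / 6.942×10^-6 = 6.736×10^5 Pa.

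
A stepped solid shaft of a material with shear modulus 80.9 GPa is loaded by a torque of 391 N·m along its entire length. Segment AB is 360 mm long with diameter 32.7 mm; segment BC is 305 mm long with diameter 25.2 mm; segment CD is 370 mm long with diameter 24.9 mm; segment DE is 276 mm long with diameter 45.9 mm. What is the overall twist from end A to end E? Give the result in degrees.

J_AB = π(0.0327)⁴/32 = 1.12×10^-7 m⁴; J_BC = π(0.0252)⁴/32 = 3.96×10^-8 m⁴; J_CD = π(0.0249)⁴/32 = 3.77×10^-8 m⁴; J_DE = π(0.0459)⁴/32 = 4.36×10^-7 m⁴.
θ = (T/G)·Σ L_i/J_i = (391.0/80.9×10⁹)·(0.360/1.12×10^-7 + 0.305/3.96×10^-8 + 0.370/3.77×10^-8 + 0.276/4.36×10^-7) = 0.1032 rad.

5.91°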